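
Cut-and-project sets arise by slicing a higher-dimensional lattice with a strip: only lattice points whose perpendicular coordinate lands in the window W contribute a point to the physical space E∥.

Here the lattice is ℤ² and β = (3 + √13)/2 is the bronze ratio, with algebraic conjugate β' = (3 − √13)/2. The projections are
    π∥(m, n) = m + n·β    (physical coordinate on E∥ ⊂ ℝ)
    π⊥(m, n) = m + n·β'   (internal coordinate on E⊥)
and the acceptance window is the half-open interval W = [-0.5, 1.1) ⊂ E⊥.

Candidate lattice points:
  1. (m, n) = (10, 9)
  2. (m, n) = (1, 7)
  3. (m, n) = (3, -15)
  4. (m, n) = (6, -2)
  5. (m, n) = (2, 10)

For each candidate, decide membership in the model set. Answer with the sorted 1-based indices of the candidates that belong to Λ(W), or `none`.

Compute β' = (3−√13)/2 = -0.30278, so π⊥(m,n) = m -0.30278·n.
candidate 1: (m,n)=(10,9) → π∥ = 10+9·β ≈ 39.72498, π⊥ = 10+9·β' ≈ 7.27502 ∉ [-0.5, 1.1) ⇒ out
candidate 2: (m,n)=(1,7) → π∥ = 1+7·β ≈ 24.11943, π⊥ = 1+7·β' ≈ -1.11943 ∉ [-0.5, 1.1) ⇒ out
candidate 3: (m,n)=(3,-15) → π∥ = 3-15·β ≈ -46.54163, π⊥ = 3-15·β' ≈ 7.54163 ∉ [-0.5, 1.1) ⇒ out
candidate 4: (m,n)=(6,-2) → π∥ = 6-2·β ≈ -0.60555, π⊥ = 6-2·β' ≈ 6.60555 ∉ [-0.5, 1.1) ⇒ out
candidate 5: (m,n)=(2,10) → π∥ = 2+10·β ≈ 35.02776, π⊥ = 2+10·β' ≈ -1.02776 ∉ [-0.5, 1.1) ⇒ out

none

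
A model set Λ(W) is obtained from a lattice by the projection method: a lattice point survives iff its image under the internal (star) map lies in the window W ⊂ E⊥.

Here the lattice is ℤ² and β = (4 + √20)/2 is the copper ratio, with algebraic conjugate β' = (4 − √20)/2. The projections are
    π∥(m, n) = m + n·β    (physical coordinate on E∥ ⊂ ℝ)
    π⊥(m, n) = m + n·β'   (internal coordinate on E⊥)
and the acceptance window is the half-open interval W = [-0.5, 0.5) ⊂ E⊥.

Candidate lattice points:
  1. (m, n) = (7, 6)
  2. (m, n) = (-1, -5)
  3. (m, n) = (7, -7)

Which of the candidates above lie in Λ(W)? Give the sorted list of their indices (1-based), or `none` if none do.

2

β' = (4−√20)/2 ≈ -0.23607.
candidate 1: (m,n)=(7,6) → π∥ = 7+6·β ≈ 32.41641, π⊥ = 7+6·β' ≈ 5.58359 ∉ [-0.5, 0.5) ⇒ out
candidate 2: (m,n)=(-1,-5) → π∥ = -1-5·β ≈ -22.18034, π⊥ = -1-5·β' ≈ 0.18034 ∈ [-0.5, 0.5) ⇒ IN Λ
candidate 3: (m,n)=(7,-7) → π∥ = 7-7·β ≈ -22.65248, π⊥ = 7-7·β' ≈ 8.65248 ∉ [-0.5, 0.5) ⇒ out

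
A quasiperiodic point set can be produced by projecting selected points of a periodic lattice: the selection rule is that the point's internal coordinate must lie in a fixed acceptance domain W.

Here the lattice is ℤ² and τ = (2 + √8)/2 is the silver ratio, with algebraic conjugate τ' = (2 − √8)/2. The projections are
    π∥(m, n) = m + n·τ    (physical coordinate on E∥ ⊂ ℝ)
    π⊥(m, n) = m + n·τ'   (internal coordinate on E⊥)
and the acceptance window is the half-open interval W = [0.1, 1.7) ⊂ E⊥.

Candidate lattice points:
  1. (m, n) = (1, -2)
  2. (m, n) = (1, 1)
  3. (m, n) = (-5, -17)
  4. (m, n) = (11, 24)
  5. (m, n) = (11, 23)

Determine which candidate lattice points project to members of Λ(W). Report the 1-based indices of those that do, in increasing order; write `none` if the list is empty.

Compute τ' = (2−√8)/2 = -0.41421, so π⊥(m,n) = m -0.41421·n.
#1 (1,-2): internal coord 1 + (-2)·τ' = +1.82843; +1.82843 ∉ [0.1, 1.7) → out
#2 (1,1): internal coord 1 + (1)·τ' = +0.58579; +0.58579 ∈ [0.1, 1.7) → IN Λ
#3 (-5,-17): internal coord -5 + (-17)·τ' = +2.04163; +2.04163 ∉ [0.1, 1.7) → out
#4 (11,24): internal coord 11 + (24)·τ' = +1.05887; +1.05887 ∈ [0.1, 1.7) → IN Λ
#5 (11,23): internal coord 11 + (23)·τ' = +1.47309; +1.47309 ∈ [0.1, 1.7) → IN Λ

2, 4, 5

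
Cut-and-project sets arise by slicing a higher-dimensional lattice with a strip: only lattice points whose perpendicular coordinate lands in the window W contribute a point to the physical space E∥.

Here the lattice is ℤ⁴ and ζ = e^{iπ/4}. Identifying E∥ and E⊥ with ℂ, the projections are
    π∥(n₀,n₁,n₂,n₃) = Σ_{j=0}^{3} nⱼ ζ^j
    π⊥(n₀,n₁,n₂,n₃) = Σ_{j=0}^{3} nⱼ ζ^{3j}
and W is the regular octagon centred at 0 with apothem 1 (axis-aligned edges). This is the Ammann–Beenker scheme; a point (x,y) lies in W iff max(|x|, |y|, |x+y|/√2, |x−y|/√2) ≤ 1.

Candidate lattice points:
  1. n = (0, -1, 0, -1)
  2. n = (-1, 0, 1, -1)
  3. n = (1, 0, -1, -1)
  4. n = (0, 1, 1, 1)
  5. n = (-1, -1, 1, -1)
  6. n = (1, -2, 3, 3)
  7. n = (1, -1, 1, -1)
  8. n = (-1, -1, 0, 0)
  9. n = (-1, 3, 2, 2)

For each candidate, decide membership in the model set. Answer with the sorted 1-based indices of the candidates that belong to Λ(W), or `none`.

Internal map: ζ^{3j} for j=0..3 gives (1,0), (−√2/2,√2/2), (0,−1), (√2/2,√2/2).
candidate 1: n = (0, -1, 0, -1) → π⊥ ≈ (+0.00000, -1.41421); max(|x|,|y|,|x±y|/√2) = 1.41421 > 1 ⇒ ∉ W
candidate 2: n = (-1, 0, 1, -1) → π⊥ ≈ (-1.70711, -1.70711); max(|x|,|y|,|x±y|/√2) = 2.41421 > 1 ⇒ ∉ W
candidate 3: n = (1, 0, -1, -1) → π⊥ ≈ (+0.29289, +0.29289); max(|x|,|y|,|x±y|/√2) = 0.41421 ≤ 1 ⇒ ∈ W
candidate 4: n = (0, 1, 1, 1) → π⊥ ≈ (+0.00000, +0.41421); max(|x|,|y|,|x±y|/√2) = 0.41421 ≤ 1 ⇒ ∈ W
candidate 5: n = (-1, -1, 1, -1) → π⊥ ≈ (-1.00000, -2.41421); max(|x|,|y|,|x±y|/√2) = 2.41421 > 1 ⇒ ∉ W
candidate 6: n = (1, -2, 3, 3) → π⊥ ≈ (+4.53553, -2.29289); max(|x|,|y|,|x±y|/√2) = 4.82843 > 1 ⇒ ∉ W
candidate 7: n = (1, -1, 1, -1) → π⊥ ≈ (+1.00000, -2.41421); max(|x|,|y|,|x±y|/√2) = 2.41421 > 1 ⇒ ∉ W
candidate 8: n = (-1, -1, 0, 0) → π⊥ ≈ (-0.29289, -0.70711); max(|x|,|y|,|x±y|/√2) = 0.70711 ≤ 1 ⇒ ∈ W
candidate 9: n = (-1, 3, 2, 2) → π⊥ ≈ (-1.70711, +1.53553); max(|x|,|y|,|x±y|/√2) = 2.29289 > 1 ⇒ ∉ W

3, 4, 8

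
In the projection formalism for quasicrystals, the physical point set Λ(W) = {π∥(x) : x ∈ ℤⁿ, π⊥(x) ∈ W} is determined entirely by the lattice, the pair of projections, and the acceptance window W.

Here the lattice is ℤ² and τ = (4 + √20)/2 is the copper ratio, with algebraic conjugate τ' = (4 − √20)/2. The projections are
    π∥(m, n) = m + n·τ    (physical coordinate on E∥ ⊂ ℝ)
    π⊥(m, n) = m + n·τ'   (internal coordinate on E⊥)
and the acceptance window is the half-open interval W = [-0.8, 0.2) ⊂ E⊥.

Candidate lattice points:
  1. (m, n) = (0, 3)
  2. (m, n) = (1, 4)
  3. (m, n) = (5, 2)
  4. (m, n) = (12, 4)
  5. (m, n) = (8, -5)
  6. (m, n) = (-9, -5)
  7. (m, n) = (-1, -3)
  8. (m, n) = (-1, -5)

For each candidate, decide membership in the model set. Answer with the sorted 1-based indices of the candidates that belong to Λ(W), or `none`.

1, 2, 7, 8

Compute τ' = (4−√20)/2 = -0.23607, so π⊥(m,n) = m -0.23607·n.
#1 (0,3): internal coord 0 + (3)·τ' = -0.70820; -0.70820 ∈ [-0.8, 0.2) → IN Λ
#2 (1,4): internal coord 1 + (4)·τ' = +0.05573; +0.05573 ∈ [-0.8, 0.2) → IN Λ
#3 (5,2): internal coord 5 + (2)·τ' = +4.52786; +4.52786 ∉ [-0.8, 0.2) → out
#4 (12,4): internal coord 12 + (4)·τ' = +11.05573; +11.05573 ∉ [-0.8, 0.2) → out
#5 (8,-5): internal coord 8 + (-5)·τ' = +9.18034; +9.18034 ∉ [-0.8, 0.2) → out
#6 (-9,-5): internal coord -9 + (-5)·τ' = -7.81966; -7.81966 ∉ [-0.8, 0.2) → out
#7 (-1,-3): internal coord -1 + (-3)·τ' = -0.29180; -0.29180 ∈ [-0.8, 0.2) → IN Λ
#8 (-1,-5): internal coord -1 + (-5)·τ' = +0.18034; +0.18034 ∈ [-0.8, 0.2) → IN Λ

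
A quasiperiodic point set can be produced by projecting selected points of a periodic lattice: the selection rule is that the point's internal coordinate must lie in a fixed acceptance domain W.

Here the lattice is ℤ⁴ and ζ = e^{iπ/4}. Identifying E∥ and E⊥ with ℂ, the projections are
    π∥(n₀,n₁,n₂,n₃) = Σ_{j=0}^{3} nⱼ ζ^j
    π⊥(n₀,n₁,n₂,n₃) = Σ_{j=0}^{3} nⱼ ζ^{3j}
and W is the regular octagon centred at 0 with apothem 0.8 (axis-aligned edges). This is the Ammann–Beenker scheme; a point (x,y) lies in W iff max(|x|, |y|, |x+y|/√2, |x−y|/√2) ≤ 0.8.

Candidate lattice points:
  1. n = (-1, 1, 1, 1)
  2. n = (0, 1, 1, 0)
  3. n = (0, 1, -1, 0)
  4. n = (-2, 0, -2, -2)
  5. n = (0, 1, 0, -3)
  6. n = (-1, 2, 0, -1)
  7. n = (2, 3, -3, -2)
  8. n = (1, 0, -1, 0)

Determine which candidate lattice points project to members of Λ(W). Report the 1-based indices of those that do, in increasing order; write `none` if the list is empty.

Internal map: ζ^{3j} for j=0..3 gives (1,0), (−√2/2,√2/2), (0,−1), (√2/2,√2/2).
candidate 1: n = (-1, 1, 1, 1) → π⊥ ≈ (-1.000000, +0.414214); max(|x|,|y|,|x±y|/√2) = 1.000000 > 0.8 ⇒ ∉ W
candidate 2: n = (0, 1, 1, 0) → π⊥ ≈ (-0.707107, -0.292893); max(|x|,|y|,|x±y|/√2) = 0.707107 ≤ 0.8 ⇒ ∈ W
candidate 3: n = (0, 1, -1, 0) → π⊥ ≈ (-0.707107, +1.707107); max(|x|,|y|,|x±y|/√2) = 1.707107 > 0.8 ⇒ ∉ W
candidate 4: n = (-2, 0, -2, -2) → π⊥ ≈ (-3.414214, +0.585786); max(|x|,|y|,|x±y|/√2) = 3.414214 > 0.8 ⇒ ∉ W
candidate 5: n = (0, 1, 0, -3) → π⊥ ≈ (-2.828427, -1.414214); max(|x|,|y|,|x±y|/√2) = 3.000000 > 0.8 ⇒ ∉ W
candidate 6: n = (-1, 2, 0, -1) → π⊥ ≈ (-3.121320, +0.707107); max(|x|,|y|,|x±y|/√2) = 3.121320 > 0.8 ⇒ ∉ W
candidate 7: n = (2, 3, -3, -2) → π⊥ ≈ (-1.535534, +3.707107); max(|x|,|y|,|x±y|/√2) = 3.707107 > 0.8 ⇒ ∉ W
candidate 8: n = (1, 0, -1, 0) → π⊥ ≈ (+1.000000, +1.000000); max(|x|,|y|,|x±y|/√2) = 1.414214 > 0.8 ⇒ ∉ W

2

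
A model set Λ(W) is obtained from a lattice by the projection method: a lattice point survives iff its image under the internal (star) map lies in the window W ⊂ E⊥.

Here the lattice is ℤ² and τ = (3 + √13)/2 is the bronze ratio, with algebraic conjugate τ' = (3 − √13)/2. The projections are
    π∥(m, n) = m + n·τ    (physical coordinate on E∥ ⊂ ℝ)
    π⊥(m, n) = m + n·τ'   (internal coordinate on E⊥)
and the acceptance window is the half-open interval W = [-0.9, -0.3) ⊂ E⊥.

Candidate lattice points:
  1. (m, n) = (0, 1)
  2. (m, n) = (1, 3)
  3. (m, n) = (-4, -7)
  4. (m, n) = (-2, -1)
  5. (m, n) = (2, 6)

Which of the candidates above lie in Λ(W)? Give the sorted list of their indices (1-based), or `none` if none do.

1

Compute τ' = (3−√13)/2 = -0.302776, so π⊥(m,n) = m -0.302776·n.
[1] lift (0,1): star map gives -0.302776; window check -0.9 ≤ -0.302776 < -0.3 is true → IN Λ
[2] lift (1,3): star map gives 0.091673; window check -0.9 ≤ 0.091673 < -0.3 is false → out
[3] lift (-4,-7): star map gives -1.880571; window check -0.9 ≤ -1.880571 < -0.3 is false → out
[4] lift (-2,-1): star map gives -1.697224; window check -0.9 ≤ -1.697224 < -0.3 is false → out
[5] lift (2,6): star map gives 0.183346; window check -0.9 ≤ 0.183346 < -0.3 is false → out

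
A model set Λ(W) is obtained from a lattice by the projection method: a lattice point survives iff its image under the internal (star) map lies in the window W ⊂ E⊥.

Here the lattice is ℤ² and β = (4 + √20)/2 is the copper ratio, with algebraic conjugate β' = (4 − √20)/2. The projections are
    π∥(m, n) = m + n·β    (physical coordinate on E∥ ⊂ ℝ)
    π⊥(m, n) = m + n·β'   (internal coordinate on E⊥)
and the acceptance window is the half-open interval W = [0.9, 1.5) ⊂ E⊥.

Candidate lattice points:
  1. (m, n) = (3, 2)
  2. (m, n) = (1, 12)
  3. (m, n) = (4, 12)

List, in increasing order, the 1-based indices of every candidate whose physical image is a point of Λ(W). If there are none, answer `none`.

3

Compute β' = (4−√20)/2 = -0.23607, so π⊥(m,n) = m -0.23607·n.
[1] lift (3,2): star map gives 2.52786; window check 0.9 ≤ 2.52786 < 1.5 is false → out
[2] lift (1,12): star map gives -1.83282; window check 0.9 ≤ -1.83282 < 1.5 is false → out
[3] lift (4,12): star map gives 1.16718; window check 0.9 ≤ 1.16718 < 1.5 is true → IN Λ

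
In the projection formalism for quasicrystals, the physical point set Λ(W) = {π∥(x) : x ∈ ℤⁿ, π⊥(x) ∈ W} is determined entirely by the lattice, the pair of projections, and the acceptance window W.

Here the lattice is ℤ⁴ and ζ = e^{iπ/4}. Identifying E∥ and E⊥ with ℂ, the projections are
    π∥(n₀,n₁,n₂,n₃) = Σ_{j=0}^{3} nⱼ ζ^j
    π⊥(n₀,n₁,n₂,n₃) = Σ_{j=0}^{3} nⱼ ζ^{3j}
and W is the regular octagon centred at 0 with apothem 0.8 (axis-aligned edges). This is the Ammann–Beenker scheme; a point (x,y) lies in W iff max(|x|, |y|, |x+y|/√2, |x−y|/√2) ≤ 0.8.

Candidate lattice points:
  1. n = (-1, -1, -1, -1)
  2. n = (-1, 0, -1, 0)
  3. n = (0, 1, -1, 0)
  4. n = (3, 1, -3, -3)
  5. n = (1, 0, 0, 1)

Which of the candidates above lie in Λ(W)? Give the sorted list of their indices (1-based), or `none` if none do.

none

With ζ = e^{iπ/4} the internal vectors are ζ^0,ζ^3,ζ^6,ζ^9.
#1 (-1, -1, -1, -1): internal (-1.000000, -0.414214); octagon support 1.000000 vs apothem 0.8 → ∉ W
#2 (-1, 0, -1, 0): internal (-1.000000, 1.000000); octagon support 1.414214 vs apothem 0.8 → ∉ W
#3 (0, 1, -1, 0): internal (-0.707107, 1.707107); octagon support 1.707107 vs apothem 0.8 → ∉ W
#4 (3, 1, -3, -3): internal (0.171573, 1.585786); octagon support 1.585786 vs apothem 0.8 → ∉ W
#5 (1, 0, 0, 1): internal (1.707107, 0.707107); octagon support 1.707107 vs apothem 0.8 → ∉ W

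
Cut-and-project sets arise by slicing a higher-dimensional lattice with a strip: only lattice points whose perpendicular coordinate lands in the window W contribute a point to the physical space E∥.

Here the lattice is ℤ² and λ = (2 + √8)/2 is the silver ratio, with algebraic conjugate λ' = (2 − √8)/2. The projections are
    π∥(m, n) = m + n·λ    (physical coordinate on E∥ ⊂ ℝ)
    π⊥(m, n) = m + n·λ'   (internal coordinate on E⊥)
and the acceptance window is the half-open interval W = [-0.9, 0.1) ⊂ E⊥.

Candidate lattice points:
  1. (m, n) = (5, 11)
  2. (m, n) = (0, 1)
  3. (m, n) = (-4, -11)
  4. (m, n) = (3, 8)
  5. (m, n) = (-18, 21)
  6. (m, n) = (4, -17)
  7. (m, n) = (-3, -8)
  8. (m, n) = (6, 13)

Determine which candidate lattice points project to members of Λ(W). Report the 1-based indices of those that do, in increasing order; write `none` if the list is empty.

2, 4

Compute λ' = (2−√8)/2 = -0.41421, so π⊥(m,n) = m -0.41421·n.
candidate 1: (m,n)=(5,11) → π∥ = 5+11·λ ≈ 31.55635, π⊥ = 5+11·λ' ≈ 0.44365 ∉ [-0.9, 0.1) ⇒ out
candidate 2: (m,n)=(0,1) → π∥ = 0+1·λ ≈ 2.41421, π⊥ = 0+1·λ' ≈ -0.41421 ∈ [-0.9, 0.1) ⇒ IN Λ
candidate 3: (m,n)=(-4,-11) → π∥ = -4-11·λ ≈ -30.55635, π⊥ = -4-11·λ' ≈ 0.55635 ∉ [-0.9, 0.1) ⇒ out
candidate 4: (m,n)=(3,8) → π∥ = 3+8·λ ≈ 22.31371, π⊥ = 3+8·λ' ≈ -0.31371 ∈ [-0.9, 0.1) ⇒ IN Λ
candidate 5: (m,n)=(-18,21) → π∥ = -18+21·λ ≈ 32.69848, π⊥ = -18+21·λ' ≈ -26.69848 ∉ [-0.9, 0.1) ⇒ out
candidate 6: (m,n)=(4,-17) → π∥ = 4-17·λ ≈ -37.04163, π⊥ = 4-17·λ' ≈ 11.04163 ∉ [-0.9, 0.1) ⇒ out
candidate 7: (m,n)=(-3,-8) → π∥ = -3-8·λ ≈ -22.31371, π⊥ = -3-8·λ' ≈ 0.31371 ∉ [-0.9, 0.1) ⇒ out
candidate 8: (m,n)=(6,13) → π∥ = 6+13·λ ≈ 37.38478, π⊥ = 6+13·λ' ≈ 0.61522 ∉ [-0.9, 0.1) ⇒ out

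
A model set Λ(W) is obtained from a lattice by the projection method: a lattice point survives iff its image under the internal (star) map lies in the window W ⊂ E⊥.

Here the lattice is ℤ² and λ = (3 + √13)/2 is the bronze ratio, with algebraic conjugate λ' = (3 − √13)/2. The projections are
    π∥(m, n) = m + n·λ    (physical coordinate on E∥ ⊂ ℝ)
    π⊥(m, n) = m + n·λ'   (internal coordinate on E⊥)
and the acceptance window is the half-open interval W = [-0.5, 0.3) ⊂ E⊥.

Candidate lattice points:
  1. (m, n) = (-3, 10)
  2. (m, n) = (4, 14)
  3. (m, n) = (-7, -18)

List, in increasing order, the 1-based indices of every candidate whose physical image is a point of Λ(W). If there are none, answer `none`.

λ' = (3−√13)/2 ≈ -0.302776.
[1] lift (-3,10): star map gives -6.027756; window check -0.5 ≤ -6.027756 < 0.3 is false → out
[2] lift (4,14): star map gives -0.238859; window check -0.5 ≤ -0.238859 < 0.3 is true → IN Λ
[3] lift (-7,-18): star map gives -1.550039; window check -0.5 ≤ -1.550039 < 0.3 is false → out

2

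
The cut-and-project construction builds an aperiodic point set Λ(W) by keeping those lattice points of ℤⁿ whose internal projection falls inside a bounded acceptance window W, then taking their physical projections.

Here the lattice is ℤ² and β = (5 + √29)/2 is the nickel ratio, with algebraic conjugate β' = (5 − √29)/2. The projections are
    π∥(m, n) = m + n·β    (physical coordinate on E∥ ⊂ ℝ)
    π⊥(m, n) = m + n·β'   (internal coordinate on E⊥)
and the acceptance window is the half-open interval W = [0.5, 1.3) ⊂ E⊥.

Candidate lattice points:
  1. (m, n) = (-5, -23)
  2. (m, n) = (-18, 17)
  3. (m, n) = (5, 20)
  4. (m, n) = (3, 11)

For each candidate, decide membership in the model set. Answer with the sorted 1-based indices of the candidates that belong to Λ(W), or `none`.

Compute β' = (5−√29)/2 = -0.1926, so π⊥(m,n) = m -0.1926·n.
#1 (-5,-23): internal coord -5 + (-23)·β' = -0.5706; -0.5706 ∉ [0.5, 1.3) → out
#2 (-18,17): internal coord -18 + (17)·β' = -21.2739; -21.2739 ∉ [0.5, 1.3) → out
#3 (5,20): internal coord 5 + (20)·β' = +1.1484; +1.1484 ∈ [0.5, 1.3) → IN Λ
#4 (3,11): internal coord 3 + (11)·β' = +0.8816; +0.8816 ∈ [0.5, 1.3) → IN Λ

3, 4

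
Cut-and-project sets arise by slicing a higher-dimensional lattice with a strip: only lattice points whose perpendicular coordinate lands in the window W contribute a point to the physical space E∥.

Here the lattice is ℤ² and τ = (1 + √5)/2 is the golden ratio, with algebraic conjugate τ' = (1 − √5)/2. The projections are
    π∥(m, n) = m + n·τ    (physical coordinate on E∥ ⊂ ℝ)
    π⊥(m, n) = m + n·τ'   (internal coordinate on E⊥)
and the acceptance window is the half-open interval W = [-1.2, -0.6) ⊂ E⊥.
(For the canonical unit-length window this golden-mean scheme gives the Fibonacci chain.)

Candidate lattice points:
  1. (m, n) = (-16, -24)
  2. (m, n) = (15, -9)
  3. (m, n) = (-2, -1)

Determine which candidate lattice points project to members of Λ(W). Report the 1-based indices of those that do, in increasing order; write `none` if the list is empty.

Numerically τ ≈ 1.61803 and τ' = −1/τ ≈ -0.61803.
[1] lift (-16,-24): star map gives -1.16718; window check -1.2 ≤ -1.16718 < -0.6 is true → IN Λ
[2] lift (15,-9): star map gives 20.56231; window check -1.2 ≤ 20.56231 < -0.6 is false → out
[3] lift (-2,-1): star map gives -1.38197; window check -1.2 ≤ -1.38197 < -0.6 is false → out

1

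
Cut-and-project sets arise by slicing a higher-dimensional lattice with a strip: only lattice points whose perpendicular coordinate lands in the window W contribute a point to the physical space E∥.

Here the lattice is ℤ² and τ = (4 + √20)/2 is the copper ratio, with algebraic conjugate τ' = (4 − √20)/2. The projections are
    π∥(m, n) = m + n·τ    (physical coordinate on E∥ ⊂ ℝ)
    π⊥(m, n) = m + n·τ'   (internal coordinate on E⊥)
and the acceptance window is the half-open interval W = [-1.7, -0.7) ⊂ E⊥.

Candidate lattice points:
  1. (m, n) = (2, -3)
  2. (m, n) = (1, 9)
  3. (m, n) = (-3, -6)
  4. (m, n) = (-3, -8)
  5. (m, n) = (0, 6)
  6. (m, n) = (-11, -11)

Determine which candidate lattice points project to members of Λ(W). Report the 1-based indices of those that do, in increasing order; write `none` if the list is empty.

τ' = (4−√20)/2 ≈ -0.2361.
#1 (2,-3): internal coord 2 + (-3)·τ' = +2.7082; +2.7082 ∉ [-1.7, -0.7) → out
#2 (1,9): internal coord 1 + (9)·τ' = -1.1246; -1.1246 ∈ [-1.7, -0.7) → IN Λ
#3 (-3,-6): internal coord -3 + (-6)·τ' = -1.5836; -1.5836 ∈ [-1.7, -0.7) → IN Λ
#4 (-3,-8): internal coord -3 + (-8)·τ' = -1.1115; -1.1115 ∈ [-1.7, -0.7) → IN Λ
#5 (0,6): internal coord 0 + (6)·τ' = -1.4164; -1.4164 ∈ [-1.7, -0.7) → IN Λ
#6 (-11,-11): internal coord -11 + (-11)·τ' = -8.4033; -8.4033 ∉ [-1.7, -0.7) → out

2, 3, 4, 5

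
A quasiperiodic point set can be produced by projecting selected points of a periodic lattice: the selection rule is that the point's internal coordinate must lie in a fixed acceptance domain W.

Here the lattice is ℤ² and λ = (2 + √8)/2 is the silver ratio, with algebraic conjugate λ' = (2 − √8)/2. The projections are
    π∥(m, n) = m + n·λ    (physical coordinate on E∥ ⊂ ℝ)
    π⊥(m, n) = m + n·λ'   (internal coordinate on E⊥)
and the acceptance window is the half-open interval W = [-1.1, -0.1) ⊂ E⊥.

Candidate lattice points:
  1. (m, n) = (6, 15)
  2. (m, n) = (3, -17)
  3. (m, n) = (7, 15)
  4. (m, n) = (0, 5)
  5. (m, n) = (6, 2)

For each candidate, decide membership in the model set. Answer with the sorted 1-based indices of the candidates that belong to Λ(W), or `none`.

Compute λ' = (2−√8)/2 = -0.414214, so π⊥(m,n) = m -0.414214·n.
[1] lift (6,15): star map gives -0.213203; window check -1.1 ≤ -0.213203 < -0.1 is true → IN Λ
[2] lift (3,-17): star map gives 10.041631; window check -1.1 ≤ 10.041631 < -0.1 is false → out
[3] lift (7,15): star map gives 0.786797; window check -1.1 ≤ 0.786797 < -0.1 is false → out
[4] lift (0,5): star map gives -2.071068; window check -1.1 ≤ -2.071068 < -0.1 is false → out
[5] lift (6,2): star map gives 5.171573; window check -1.1 ≤ 5.171573 < -0.1 is false → out

1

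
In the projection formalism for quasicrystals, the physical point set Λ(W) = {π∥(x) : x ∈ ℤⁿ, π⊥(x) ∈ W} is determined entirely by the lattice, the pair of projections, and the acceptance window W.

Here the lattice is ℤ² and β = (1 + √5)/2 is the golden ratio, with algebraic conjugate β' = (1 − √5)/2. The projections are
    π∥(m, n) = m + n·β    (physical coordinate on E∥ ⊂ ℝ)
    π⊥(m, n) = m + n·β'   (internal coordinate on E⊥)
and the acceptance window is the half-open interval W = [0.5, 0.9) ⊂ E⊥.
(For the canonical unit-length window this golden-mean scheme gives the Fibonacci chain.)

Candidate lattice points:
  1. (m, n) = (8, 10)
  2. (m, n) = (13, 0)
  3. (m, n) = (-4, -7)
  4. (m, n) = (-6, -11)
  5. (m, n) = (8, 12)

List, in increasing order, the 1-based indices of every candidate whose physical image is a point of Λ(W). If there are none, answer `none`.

β' = (1−√5)/2 ≈ -0.618034.
#1 (8,10): internal coord 8 + (10)·β' = +1.819660; +1.819660 ∉ [0.5, 0.9) → out
#2 (13,0): internal coord 13 + (0)·β' = +13.000000; +13.000000 ∉ [0.5, 0.9) → out
#3 (-4,-7): internal coord -4 + (-7)·β' = +0.326238; +0.326238 ∉ [0.5, 0.9) → out
#4 (-6,-11): internal coord -6 + (-11)·β' = +0.798374; +0.798374 ∈ [0.5, 0.9) → IN Λ
#5 (8,12): internal coord 8 + (12)·β' = +0.583592; +0.583592 ∈ [0.5, 0.9) → IN Λ

4, 5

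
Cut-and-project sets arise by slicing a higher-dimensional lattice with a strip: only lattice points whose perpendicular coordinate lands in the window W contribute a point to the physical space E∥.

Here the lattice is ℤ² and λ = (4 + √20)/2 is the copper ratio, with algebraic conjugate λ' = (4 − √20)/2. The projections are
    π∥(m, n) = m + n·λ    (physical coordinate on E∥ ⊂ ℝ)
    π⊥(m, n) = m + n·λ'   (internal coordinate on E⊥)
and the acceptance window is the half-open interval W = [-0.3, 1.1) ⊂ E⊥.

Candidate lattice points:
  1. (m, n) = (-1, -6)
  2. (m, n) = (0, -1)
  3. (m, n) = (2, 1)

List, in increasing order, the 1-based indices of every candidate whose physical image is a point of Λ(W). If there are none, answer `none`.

Numerically λ ≈ 4.236068 and λ' = −1/λ ≈ -0.236068.
#1 (-1,-6): internal coord -1 + (-6)·λ' = +0.416408; +0.416408 ∈ [-0.3, 1.1) → IN Λ
#2 (0,-1): internal coord 0 + (-1)·λ' = +0.236068; +0.236068 ∈ [-0.3, 1.1) → IN Λ
#3 (2,1): internal coord 2 + (1)·λ' = +1.763932; +1.763932 ∉ [-0.3, 1.1) → out

1, 2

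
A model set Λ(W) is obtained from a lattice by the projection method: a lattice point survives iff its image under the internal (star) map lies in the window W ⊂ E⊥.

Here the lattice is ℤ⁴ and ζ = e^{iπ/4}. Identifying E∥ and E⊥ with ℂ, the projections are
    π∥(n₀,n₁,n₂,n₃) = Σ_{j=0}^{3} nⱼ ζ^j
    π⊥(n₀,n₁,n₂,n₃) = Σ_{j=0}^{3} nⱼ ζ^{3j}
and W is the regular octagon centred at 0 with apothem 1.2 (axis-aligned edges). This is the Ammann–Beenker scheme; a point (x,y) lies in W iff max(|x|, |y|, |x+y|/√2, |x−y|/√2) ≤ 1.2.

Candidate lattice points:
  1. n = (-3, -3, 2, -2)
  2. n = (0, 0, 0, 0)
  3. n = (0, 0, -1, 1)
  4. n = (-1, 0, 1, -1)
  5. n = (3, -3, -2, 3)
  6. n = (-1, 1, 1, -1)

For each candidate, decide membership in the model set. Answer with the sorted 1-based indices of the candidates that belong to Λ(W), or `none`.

2

π⊥(n) = n₀ + n₁ζ³ + n₂ζ⁶ + n₃ζ⁹ where ζ = e^{iπ/4}.
candidate 1: n = (-3, -3, 2, -2) → π⊥ ≈ (-2.29289, -5.53553); max(|x|,|y|,|x±y|/√2) = 5.53553 > 1.2 ⇒ ∉ W
candidate 2: n = (0, 0, 0, 0) → π⊥ ≈ (+0.00000, +0.00000); max(|x|,|y|,|x±y|/√2) = 0.00000 ≤ 1.2 ⇒ ∈ W
candidate 3: n = (0, 0, -1, 1) → π⊥ ≈ (+0.70711, +1.70711); max(|x|,|y|,|x±y|/√2) = 1.70711 > 1.2 ⇒ ∉ W
candidate 4: n = (-1, 0, 1, -1) → π⊥ ≈ (-1.70711, -1.70711); max(|x|,|y|,|x±y|/√2) = 2.41421 > 1.2 ⇒ ∉ W
candidate 5: n = (3, -3, -2, 3) → π⊥ ≈ (+7.24264, +2.00000); max(|x|,|y|,|x±y|/√2) = 7.24264 > 1.2 ⇒ ∉ W
candidate 6: n = (-1, 1, 1, -1) → π⊥ ≈ (-2.41421, -1.00000); max(|x|,|y|,|x±y|/√2) = 2.41421 > 1.2 ⇒ ∉ W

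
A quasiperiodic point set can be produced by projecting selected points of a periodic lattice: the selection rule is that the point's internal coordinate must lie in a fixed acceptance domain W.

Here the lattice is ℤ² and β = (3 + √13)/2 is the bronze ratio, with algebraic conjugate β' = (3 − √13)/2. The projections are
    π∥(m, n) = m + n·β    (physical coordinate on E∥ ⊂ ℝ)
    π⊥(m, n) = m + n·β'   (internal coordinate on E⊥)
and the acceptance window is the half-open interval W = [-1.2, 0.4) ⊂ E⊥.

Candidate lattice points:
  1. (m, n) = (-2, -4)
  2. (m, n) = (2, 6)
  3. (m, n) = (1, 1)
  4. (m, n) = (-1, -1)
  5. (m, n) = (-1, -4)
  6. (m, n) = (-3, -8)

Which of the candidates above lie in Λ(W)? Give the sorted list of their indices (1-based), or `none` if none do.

Compute β' = (3−√13)/2 = -0.302776, so π⊥(m,n) = m -0.302776·n.
candidate 1: (m,n)=(-2,-4) → π∥ = -2-4·β ≈ -15.211103, π⊥ = -2-4·β' ≈ -0.788897 ∈ [-1.2, 0.4) ⇒ IN Λ
candidate 2: (m,n)=(2,6) → π∥ = 2+6·β ≈ 21.816654, π⊥ = 2+6·β' ≈ 0.183346 ∈ [-1.2, 0.4) ⇒ IN Λ
candidate 3: (m,n)=(1,1) → π∥ = 1+1·β ≈ 4.302776, π⊥ = 1+1·β' ≈ 0.697224 ∉ [-1.2, 0.4) ⇒ out
candidate 4: (m,n)=(-1,-1) → π∥ = -1-1·β ≈ -4.302776, π⊥ = -1-1·β' ≈ -0.697224 ∈ [-1.2, 0.4) ⇒ IN Λ
candidate 5: (m,n)=(-1,-4) → π∥ = -1-4·β ≈ -14.211103, π⊥ = -1-4·β' ≈ 0.211103 ∈ [-1.2, 0.4) ⇒ IN Λ
candidate 6: (m,n)=(-3,-8) → π∥ = -3-8·β ≈ -29.422205, π⊥ = -3-8·β' ≈ -0.577795 ∈ [-1.2, 0.4) ⇒ IN Λ

1, 2, 4, 5, 6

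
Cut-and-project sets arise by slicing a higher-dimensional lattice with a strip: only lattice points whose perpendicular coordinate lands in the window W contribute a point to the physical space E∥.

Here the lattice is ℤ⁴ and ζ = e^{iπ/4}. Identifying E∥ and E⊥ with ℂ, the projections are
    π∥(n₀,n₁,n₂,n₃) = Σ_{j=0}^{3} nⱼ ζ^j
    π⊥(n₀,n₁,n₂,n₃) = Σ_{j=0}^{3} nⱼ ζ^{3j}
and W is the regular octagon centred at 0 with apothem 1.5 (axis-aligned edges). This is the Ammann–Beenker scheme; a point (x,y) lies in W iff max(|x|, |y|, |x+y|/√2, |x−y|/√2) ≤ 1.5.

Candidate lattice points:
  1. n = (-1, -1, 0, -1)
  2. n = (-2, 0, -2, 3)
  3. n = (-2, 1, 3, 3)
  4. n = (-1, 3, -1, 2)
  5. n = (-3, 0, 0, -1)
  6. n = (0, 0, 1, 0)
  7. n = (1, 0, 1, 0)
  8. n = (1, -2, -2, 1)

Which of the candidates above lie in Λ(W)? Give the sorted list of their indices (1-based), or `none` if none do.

3, 6, 7

Internal map: ζ^{3j} for j=0..3 gives (1,0), (−√2/2,√2/2), (0,−1), (√2/2,√2/2).
candidate 1: n = (-1, -1, 0, -1) → π⊥ ≈ (-1.00000, -1.41421); max(|x|,|y|,|x±y|/√2) = 1.70711 > 1.5 ⇒ ∉ W
candidate 2: n = (-2, 0, -2, 3) → π⊥ ≈ (+0.12132, +4.12132); max(|x|,|y|,|x±y|/√2) = 4.12132 > 1.5 ⇒ ∉ W
candidate 3: n = (-2, 1, 3, 3) → π⊥ ≈ (-0.58579, -0.17157); max(|x|,|y|,|x±y|/√2) = 0.58579 ≤ 1.5 ⇒ ∈ W
candidate 4: n = (-1, 3, -1, 2) → π⊥ ≈ (-1.70711, +4.53553); max(|x|,|y|,|x±y|/√2) = 4.53553 > 1.5 ⇒ ∉ W
candidate 5: n = (-3, 0, 0, -1) → π⊥ ≈ (-3.70711, -0.70711); max(|x|,|y|,|x±y|/√2) = 3.70711 > 1.5 ⇒ ∉ W
candidate 6: n = (0, 0, 1, 0) → π⊥ ≈ (+0.00000, -1.00000); max(|x|,|y|,|x±y|/√2) = 1.00000 ≤ 1.5 ⇒ ∈ W
candidate 7: n = (1, 0, 1, 0) → π⊥ ≈ (+1.00000, -1.00000); max(|x|,|y|,|x±y|/√2) = 1.41421 ≤ 1.5 ⇒ ∈ W
candidate 8: n = (1, -2, -2, 1) → π⊥ ≈ (+3.12132, +1.29289); max(|x|,|y|,|x±y|/√2) = 3.12132 > 1.5 ⇒ ∉ W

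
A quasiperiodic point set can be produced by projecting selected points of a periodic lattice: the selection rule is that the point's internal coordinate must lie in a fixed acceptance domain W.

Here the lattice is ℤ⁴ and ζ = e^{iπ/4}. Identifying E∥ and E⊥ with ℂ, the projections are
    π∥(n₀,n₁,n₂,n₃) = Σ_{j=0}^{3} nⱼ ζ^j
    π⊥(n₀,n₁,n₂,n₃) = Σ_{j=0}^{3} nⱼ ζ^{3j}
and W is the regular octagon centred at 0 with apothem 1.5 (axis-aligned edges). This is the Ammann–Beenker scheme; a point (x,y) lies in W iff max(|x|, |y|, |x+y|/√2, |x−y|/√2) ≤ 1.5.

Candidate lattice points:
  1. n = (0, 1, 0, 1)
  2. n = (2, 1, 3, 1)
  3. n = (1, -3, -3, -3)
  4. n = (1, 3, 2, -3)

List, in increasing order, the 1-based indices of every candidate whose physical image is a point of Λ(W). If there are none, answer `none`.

1

With ζ = e^{iπ/4} the internal vectors are ζ^0,ζ^3,ζ^6,ζ^9.
candidate 1: n = (0, 1, 0, 1) → π⊥ ≈ (+0.000000, +1.414214); max(|x|,|y|,|x±y|/√2) = 1.414214 ≤ 1.5 ⇒ ∈ W
candidate 2: n = (2, 1, 3, 1) → π⊥ ≈ (+2.000000, -1.585786); max(|x|,|y|,|x±y|/√2) = 2.535534 > 1.5 ⇒ ∉ W
candidate 3: n = (1, -3, -3, -3) → π⊥ ≈ (+1.000000, -1.242641); max(|x|,|y|,|x±y|/√2) = 1.585786 > 1.5 ⇒ ∉ W
candidate 4: n = (1, 3, 2, -3) → π⊥ ≈ (-3.242641, -2.000000); max(|x|,|y|,|x±y|/√2) = 3.707107 > 1.5 ⇒ ∉ W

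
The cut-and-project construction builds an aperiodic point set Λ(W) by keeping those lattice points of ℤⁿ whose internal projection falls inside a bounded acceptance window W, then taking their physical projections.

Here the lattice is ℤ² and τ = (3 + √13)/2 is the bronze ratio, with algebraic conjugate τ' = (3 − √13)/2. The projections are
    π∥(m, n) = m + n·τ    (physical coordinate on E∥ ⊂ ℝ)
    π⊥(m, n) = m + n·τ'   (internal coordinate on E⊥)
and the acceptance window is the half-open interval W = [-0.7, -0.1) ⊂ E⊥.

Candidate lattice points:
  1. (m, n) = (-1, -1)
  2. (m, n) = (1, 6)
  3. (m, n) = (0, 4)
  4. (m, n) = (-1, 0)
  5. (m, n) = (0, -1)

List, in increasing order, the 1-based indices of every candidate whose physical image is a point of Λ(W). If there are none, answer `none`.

Numerically τ ≈ 3.3028 and τ' = −1/τ ≈ -0.3028.
#1 (-1,-1): internal coord -1 + (-1)·τ' = -0.6972; -0.6972 ∈ [-0.7, -0.1) → IN Λ
#2 (1,6): internal coord 1 + (6)·τ' = -0.8167; -0.8167 ∉ [-0.7, -0.1) → out
#3 (0,4): internal coord 0 + (4)·τ' = -1.2111; -1.2111 ∉ [-0.7, -0.1) → out
#4 (-1,0): internal coord -1 + (0)·τ' = -1.0000; -1.0000 ∉ [-0.7, -0.1) → out
#5 (0,-1): internal coord 0 + (-1)·τ' = +0.3028; +0.3028 ∉ [-0.7, -0.1) → out

1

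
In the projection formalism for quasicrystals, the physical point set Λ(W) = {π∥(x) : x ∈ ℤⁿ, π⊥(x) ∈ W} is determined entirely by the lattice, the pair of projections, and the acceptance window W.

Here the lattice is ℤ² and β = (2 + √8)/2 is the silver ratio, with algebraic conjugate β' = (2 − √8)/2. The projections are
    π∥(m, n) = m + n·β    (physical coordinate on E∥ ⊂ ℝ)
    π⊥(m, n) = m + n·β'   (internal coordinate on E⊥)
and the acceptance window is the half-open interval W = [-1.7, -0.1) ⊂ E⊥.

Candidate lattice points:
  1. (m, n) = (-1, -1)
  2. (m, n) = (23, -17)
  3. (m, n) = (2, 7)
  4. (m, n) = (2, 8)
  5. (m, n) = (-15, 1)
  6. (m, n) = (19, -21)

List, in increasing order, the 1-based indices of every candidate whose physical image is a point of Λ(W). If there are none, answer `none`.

1, 3, 4

Compute β' = (2−√8)/2 = -0.414214, so π⊥(m,n) = m -0.414214·n.
#1 (-1,-1): internal coord -1 + (-1)·β' = -0.585786; -0.585786 ∈ [-1.7, -0.1) → IN Λ
#2 (23,-17): internal coord 23 + (-17)·β' = +30.041631; +30.041631 ∉ [-1.7, -0.1) → out
#3 (2,7): internal coord 2 + (7)·β' = -0.899495; -0.899495 ∈ [-1.7, -0.1) → IN Λ
#4 (2,8): internal coord 2 + (8)·β' = -1.313708; -1.313708 ∈ [-1.7, -0.1) → IN Λ
#5 (-15,1): internal coord -15 + (1)·β' = -15.414214; -15.414214 ∉ [-1.7, -0.1) → out
#6 (19,-21): internal coord 19 + (-21)·β' = +27.698485; +27.698485 ∉ [-1.7, -0.1) → out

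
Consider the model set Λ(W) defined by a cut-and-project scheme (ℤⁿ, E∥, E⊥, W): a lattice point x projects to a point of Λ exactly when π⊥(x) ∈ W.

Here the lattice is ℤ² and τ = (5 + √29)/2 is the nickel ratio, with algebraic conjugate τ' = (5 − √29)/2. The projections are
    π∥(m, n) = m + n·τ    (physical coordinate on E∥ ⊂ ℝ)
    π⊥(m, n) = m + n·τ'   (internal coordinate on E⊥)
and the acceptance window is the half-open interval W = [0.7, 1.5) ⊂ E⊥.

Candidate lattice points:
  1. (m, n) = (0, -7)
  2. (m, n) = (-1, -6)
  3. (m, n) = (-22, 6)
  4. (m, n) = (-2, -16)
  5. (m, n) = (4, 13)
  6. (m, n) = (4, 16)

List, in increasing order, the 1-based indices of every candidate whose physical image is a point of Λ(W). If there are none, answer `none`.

1, 4, 5, 6

Compute τ' = (5−√29)/2 = -0.1926, so π⊥(m,n) = m -0.1926·n.
#1 (0,-7): internal coord 0 + (-7)·τ' = +1.3481; +1.3481 ∈ [0.7, 1.5) → IN Λ
#2 (-1,-6): internal coord -1 + (-6)·τ' = +0.1555; +0.1555 ∉ [0.7, 1.5) → out
#3 (-22,6): internal coord -22 + (6)·τ' = -23.1555; -23.1555 ∉ [0.7, 1.5) → out
#4 (-2,-16): internal coord -2 + (-16)·τ' = +1.0813; +1.0813 ∈ [0.7, 1.5) → IN Λ
#5 (4,13): internal coord 4 + (13)·τ' = +1.4964; +1.4964 ∈ [0.7, 1.5) → IN Λ
#6 (4,16): internal coord 4 + (16)·τ' = +0.9187; +0.9187 ∈ [0.7, 1.5) → IN Λ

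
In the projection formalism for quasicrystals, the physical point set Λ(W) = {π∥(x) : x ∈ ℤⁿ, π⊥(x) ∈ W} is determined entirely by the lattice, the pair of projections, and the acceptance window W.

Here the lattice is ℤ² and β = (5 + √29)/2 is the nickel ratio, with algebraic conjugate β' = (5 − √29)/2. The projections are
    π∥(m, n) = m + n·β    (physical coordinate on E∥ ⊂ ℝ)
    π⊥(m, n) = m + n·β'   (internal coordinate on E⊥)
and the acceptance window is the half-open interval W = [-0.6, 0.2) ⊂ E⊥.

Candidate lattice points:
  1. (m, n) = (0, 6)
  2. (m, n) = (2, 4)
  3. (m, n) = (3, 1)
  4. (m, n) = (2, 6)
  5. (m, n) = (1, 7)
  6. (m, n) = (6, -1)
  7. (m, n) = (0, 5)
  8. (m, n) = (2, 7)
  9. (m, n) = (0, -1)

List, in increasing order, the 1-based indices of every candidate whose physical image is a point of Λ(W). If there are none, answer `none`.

Numerically β ≈ 5.19258 and β' = −1/β ≈ -0.19258.
candidate 1: (m,n)=(0,6) → π∥ = 0+6·β ≈ 31.15549, π⊥ = 0+6·β' ≈ -1.15549 ∉ [-0.6, 0.2) ⇒ out
candidate 2: (m,n)=(2,4) → π∥ = 2+4·β ≈ 22.77033, π⊥ = 2+4·β' ≈ 1.22967 ∉ [-0.6, 0.2) ⇒ out
candidate 3: (m,n)=(3,1) → π∥ = 3+1·β ≈ 8.19258, π⊥ = 3+1·β' ≈ 2.80742 ∉ [-0.6, 0.2) ⇒ out
candidate 4: (m,n)=(2,6) → π∥ = 2+6·β ≈ 33.15549, π⊥ = 2+6·β' ≈ 0.84451 ∉ [-0.6, 0.2) ⇒ out
candidate 5: (m,n)=(1,7) → π∥ = 1+7·β ≈ 37.34808, π⊥ = 1+7·β' ≈ -0.34808 ∈ [-0.6, 0.2) ⇒ IN Λ
candidate 6: (m,n)=(6,-1) → π∥ = 6-1·β ≈ 0.80742, π⊥ = 6-1·β' ≈ 6.19258 ∉ [-0.6, 0.2) ⇒ out
candidate 7: (m,n)=(0,5) → π∥ = 0+5·β ≈ 25.96291, π⊥ = 0+5·β' ≈ -0.96291 ∉ [-0.6, 0.2) ⇒ out
candidate 8: (m,n)=(2,7) → π∥ = 2+7·β ≈ 38.34808, π⊥ = 2+7·β' ≈ 0.65192 ∉ [-0.6, 0.2) ⇒ out
candidate 9: (m,n)=(0,-1) → π∥ = 0-1·β ≈ -5.19258, π⊥ = 0-1·β' ≈ 0.19258 ∈ [-0.6, 0.2) ⇒ IN Λ

5, 9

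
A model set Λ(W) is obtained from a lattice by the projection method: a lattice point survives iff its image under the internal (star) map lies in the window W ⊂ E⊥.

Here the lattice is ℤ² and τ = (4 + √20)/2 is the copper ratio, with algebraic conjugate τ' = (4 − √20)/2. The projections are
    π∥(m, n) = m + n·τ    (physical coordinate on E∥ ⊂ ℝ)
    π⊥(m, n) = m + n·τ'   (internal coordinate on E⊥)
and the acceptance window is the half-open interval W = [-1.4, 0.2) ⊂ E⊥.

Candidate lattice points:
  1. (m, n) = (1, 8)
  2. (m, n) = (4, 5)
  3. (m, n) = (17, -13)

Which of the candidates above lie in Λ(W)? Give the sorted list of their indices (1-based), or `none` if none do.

τ' = (4−√20)/2 ≈ -0.236068.
#1 (1,8): internal coord 1 + (8)·τ' = -0.888544; -0.888544 ∈ [-1.4, 0.2) → IN Λ
#2 (4,5): internal coord 4 + (5)·τ' = +2.819660; +2.819660 ∉ [-1.4, 0.2) → out
#3 (17,-13): internal coord 17 + (-13)·τ' = +20.068884; +20.068884 ∉ [-1.4, 0.2) → out

1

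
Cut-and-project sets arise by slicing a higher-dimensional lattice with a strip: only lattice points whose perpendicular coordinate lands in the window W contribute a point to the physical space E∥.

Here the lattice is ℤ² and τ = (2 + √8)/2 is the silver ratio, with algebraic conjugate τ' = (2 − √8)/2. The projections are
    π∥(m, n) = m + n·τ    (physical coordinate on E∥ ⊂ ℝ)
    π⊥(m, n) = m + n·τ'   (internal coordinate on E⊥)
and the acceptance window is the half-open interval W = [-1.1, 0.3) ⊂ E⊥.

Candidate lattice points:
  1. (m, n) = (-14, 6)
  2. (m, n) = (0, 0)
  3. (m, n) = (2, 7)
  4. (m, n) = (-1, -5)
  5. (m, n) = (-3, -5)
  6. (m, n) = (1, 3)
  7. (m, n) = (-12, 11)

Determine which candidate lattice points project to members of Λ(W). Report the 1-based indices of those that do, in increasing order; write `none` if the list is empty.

2, 3, 5, 6

Numerically τ ≈ 2.41421 and τ' = −1/τ ≈ -0.41421.
candidate 1: (m,n)=(-14,6) → π∥ = -14+6·τ ≈ 0.48528, π⊥ = -14+6·τ' ≈ -16.48528 ∉ [-1.1, 0.3) ⇒ out
candidate 2: (m,n)=(0,0) → π∥ = 0+0·τ ≈ 0.00000, π⊥ = 0+0·τ' ≈ 0.00000 ∈ [-1.1, 0.3) ⇒ IN Λ
candidate 3: (m,n)=(2,7) → π∥ = 2+7·τ ≈ 18.89949, π⊥ = 2+7·τ' ≈ -0.89949 ∈ [-1.1, 0.3) ⇒ IN Λ
candidate 4: (m,n)=(-1,-5) → π∥ = -1-5·τ ≈ -13.07107, π⊥ = -1-5·τ' ≈ 1.07107 ∉ [-1.1, 0.3) ⇒ out
candidate 5: (m,n)=(-3,-5) → π∥ = -3-5·τ ≈ -15.07107, π⊥ = -3-5·τ' ≈ -0.92893 ∈ [-1.1, 0.3) ⇒ IN Λ
candidate 6: (m,n)=(1,3) → π∥ = 1+3·τ ≈ 8.24264, π⊥ = 1+3·τ' ≈ -0.24264 ∈ [-1.1, 0.3) ⇒ IN Λ
candidate 7: (m,n)=(-12,11) → π∥ = -12+11·τ ≈ 14.55635, π⊥ = -12+11·τ' ≈ -16.55635 ∉ [-1.1, 0.3) ⇒ out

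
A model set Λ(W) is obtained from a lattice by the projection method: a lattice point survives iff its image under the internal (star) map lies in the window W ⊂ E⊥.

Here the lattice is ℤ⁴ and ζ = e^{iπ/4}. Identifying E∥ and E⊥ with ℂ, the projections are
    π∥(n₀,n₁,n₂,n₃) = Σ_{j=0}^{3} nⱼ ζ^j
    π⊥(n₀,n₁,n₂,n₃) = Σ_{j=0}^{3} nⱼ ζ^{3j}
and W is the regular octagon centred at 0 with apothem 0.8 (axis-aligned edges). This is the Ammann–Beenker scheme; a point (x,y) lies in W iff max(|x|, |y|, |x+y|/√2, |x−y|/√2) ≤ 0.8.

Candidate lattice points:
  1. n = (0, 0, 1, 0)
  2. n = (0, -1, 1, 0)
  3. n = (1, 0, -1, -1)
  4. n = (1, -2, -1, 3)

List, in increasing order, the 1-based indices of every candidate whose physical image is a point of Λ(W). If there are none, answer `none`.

With ζ = e^{iπ/4} the internal vectors are ζ^0,ζ^3,ζ^6,ζ^9.
#1 (0, 0, 1, 0): internal (0.00000, -1.00000); octagon support 1.00000 vs apothem 0.8 → ∉ W
#2 (0, -1, 1, 0): internal (0.70711, -1.70711); octagon support 1.70711 vs apothem 0.8 → ∉ W
#3 (1, 0, -1, -1): internal (0.29289, 0.29289); octagon support 0.41421 vs apothem 0.8 → ∈ W
#4 (1, -2, -1, 3): internal (4.53553, 1.70711); octagon support 4.53553 vs apothem 0.8 → ∉ W

3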